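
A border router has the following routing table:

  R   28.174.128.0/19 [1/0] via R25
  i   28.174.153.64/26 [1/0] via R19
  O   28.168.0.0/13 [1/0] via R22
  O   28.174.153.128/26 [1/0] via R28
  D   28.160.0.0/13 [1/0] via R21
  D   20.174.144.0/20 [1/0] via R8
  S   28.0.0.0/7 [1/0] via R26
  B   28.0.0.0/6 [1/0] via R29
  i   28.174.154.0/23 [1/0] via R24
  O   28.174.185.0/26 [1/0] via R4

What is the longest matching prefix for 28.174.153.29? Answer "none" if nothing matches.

28.174.128.0/19

Entries matching 28.174.153.29:
  28.0.0.0/6 (28.0.0.0 - 31.255.255.255)
  28.0.0.0/7 (28.0.0.0 - 29.255.255.255)
  28.168.0.0/13 (28.168.0.0 - 28.175.255.255)
  28.174.128.0/19 (28.174.128.0 - 28.174.159.255)
Most specific is 28.174.128.0/19.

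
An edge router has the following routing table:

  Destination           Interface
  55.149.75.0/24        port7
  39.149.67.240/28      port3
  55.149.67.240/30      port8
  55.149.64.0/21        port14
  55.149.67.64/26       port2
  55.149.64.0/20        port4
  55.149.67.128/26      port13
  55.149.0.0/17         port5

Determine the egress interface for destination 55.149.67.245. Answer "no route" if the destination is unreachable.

port14

Routes whose prefix contains 55.149.67.245:
  55.149.0.0/17 (55.149.0.0 - 55.149.127.255) -> port5
  55.149.64.0/20 (55.149.64.0 - 55.149.79.255) -> port4
  55.149.64.0/21 (55.149.64.0 - 55.149.71.255) -> port14
More-specific entries that do NOT match:
  55.149.67.240/30 (55.149.67.240 - 55.149.67.243) does not contain 55.149.67.245
  39.149.67.240/28 (39.149.67.240 - 39.149.67.255) does not contain 55.149.67.245
  55.149.67.64/26 (55.149.67.64 - 55.149.67.127) does not contain 55.149.67.245
  55.149.67.128/26 (55.149.67.128 - 55.149.67.191) does not contain 55.149.67.245
  55.149.75.0/24 (55.149.75.0 - 55.149.75.255) does not contain 55.149.67.245
Longest matching prefix is /21 -> interface port14.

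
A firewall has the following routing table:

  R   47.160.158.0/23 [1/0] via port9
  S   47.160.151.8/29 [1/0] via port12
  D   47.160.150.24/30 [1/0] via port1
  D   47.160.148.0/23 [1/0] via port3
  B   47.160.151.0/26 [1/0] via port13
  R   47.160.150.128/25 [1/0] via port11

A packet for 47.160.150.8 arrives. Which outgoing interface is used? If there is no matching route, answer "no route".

No entry's prefix contains 47.160.150.8; there is no default route.

no route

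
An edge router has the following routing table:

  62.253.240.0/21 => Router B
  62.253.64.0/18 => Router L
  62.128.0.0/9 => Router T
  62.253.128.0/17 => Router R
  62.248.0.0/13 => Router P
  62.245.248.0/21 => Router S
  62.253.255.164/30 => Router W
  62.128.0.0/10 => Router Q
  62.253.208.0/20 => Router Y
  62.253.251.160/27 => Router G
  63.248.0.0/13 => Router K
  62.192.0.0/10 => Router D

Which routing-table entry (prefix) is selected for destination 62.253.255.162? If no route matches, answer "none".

62.253.128.0/17

Entries matching 62.253.255.162:
  62.128.0.0/9 (62.128.0.0 - 62.255.255.255)
  62.192.0.0/10 (62.192.0.0 - 62.255.255.255)
  62.248.0.0/13 (62.248.0.0 - 62.255.255.255)
  62.253.128.0/17 (62.253.128.0 - 62.253.255.255)
Most specific is 62.253.128.0/17.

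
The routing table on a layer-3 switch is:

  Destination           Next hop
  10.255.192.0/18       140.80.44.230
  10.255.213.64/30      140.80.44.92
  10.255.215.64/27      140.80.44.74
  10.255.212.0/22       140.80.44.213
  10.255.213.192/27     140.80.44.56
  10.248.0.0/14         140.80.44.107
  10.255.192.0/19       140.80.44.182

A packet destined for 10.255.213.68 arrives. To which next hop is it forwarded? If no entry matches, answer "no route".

140.80.44.213

Routes whose prefix contains 10.255.213.68:
  10.255.192.0/18 (10.255.192.0 - 10.255.255.255) -> 140.80.44.230
  10.255.192.0/19 (10.255.192.0 - 10.255.223.255) -> 140.80.44.182
  10.255.212.0/22 (10.255.212.0 - 10.255.215.255) -> 140.80.44.213
More-specific entries that do NOT match:
  10.255.213.64/30 (10.255.213.64 - 10.255.213.67) does not contain 10.255.213.68
  10.255.215.64/27 (10.255.215.64 - 10.255.215.95) does not contain 10.255.213.68
  10.255.213.192/27 (10.255.213.192 - 10.255.213.223) does not contain 10.255.213.68
Longest matching prefix is /22 -> next hop 140.80.44.213.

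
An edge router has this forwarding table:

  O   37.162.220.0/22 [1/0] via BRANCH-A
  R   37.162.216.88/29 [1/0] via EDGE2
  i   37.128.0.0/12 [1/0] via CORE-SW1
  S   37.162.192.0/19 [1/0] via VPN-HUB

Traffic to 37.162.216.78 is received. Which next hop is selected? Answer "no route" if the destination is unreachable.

Routes whose prefix contains 37.162.216.78:
  37.162.192.0/19 (37.162.192.0 - 37.162.223.255) -> VPN-HUB
More-specific entries that do NOT match:
  37.162.216.88/29 (37.162.216.88 - 37.162.216.95) does not contain 37.162.216.78
  37.162.220.0/22 (37.162.220.0 - 37.162.223.255) does not contain 37.162.216.78
Longest matching prefix is /19 -> next hop VPN-HUB.

VPN-HUB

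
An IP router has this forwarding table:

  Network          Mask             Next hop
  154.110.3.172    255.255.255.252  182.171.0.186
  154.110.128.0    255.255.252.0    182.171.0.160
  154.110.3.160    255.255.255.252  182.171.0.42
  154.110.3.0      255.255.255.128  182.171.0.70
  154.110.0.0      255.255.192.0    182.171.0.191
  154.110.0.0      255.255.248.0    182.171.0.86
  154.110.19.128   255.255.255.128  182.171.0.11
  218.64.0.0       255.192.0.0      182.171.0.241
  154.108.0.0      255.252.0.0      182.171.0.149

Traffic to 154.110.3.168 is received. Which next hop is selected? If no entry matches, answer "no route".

182.171.0.86

Routes whose prefix contains 154.110.3.168:
  154.108.0.0/14 (154.108.0.0 - 154.111.255.255) -> 182.171.0.149
  154.110.0.0/18 (154.110.0.0 - 154.110.63.255) -> 182.171.0.191
  154.110.0.0/21 (154.110.0.0 - 154.110.7.255) -> 182.171.0.86
More-specific entries that do NOT match:
  154.110.3.172/30 (154.110.3.172 - 154.110.3.175) does not contain 154.110.3.168
  154.110.3.160/30 (154.110.3.160 - 154.110.3.163) does not contain 154.110.3.168
  154.110.3.0/25 (154.110.3.0 - 154.110.3.127) does not contain 154.110.3.168
  154.110.19.128/25 (154.110.19.128 - 154.110.19.255) does not contain 154.110.3.168
  154.110.128.0/22 (154.110.128.0 - 154.110.131.255) does not contain 154.110.3.168
Longest matching prefix is /21 -> next hop 182.171.0.86.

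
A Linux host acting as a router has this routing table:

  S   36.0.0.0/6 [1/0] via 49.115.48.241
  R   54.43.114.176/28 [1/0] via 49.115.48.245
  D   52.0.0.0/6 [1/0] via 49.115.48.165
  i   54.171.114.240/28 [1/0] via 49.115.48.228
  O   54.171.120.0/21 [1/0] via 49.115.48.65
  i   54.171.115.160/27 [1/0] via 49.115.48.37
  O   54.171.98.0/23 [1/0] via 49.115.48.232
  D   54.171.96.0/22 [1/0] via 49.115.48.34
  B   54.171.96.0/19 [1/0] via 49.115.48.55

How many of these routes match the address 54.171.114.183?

Prefixes containing 54.171.114.183:
  52.0.0.0/6 (52.0.0.0 - 55.255.255.255)
  54.171.96.0/19 (54.171.96.0 - 54.171.127.255)
Total matching entries: 2.

2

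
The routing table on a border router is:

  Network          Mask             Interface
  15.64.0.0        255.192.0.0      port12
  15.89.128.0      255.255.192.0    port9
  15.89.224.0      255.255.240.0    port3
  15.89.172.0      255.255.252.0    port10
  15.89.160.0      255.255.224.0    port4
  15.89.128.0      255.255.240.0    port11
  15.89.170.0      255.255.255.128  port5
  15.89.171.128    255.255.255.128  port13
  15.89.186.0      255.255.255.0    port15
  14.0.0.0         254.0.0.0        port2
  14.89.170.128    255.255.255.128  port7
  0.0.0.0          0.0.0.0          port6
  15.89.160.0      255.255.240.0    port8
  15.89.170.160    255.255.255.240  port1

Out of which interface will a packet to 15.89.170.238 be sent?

port8

Routes whose prefix contains 15.89.170.238:
  0.0.0.0/0 (default, matches everything) -> port6
  14.0.0.0/7 (14.0.0.0 - 15.255.255.255) -> port2
  15.64.0.0/10 (15.64.0.0 - 15.127.255.255) -> port12
  15.89.128.0/18 (15.89.128.0 - 15.89.191.255) -> port9
  15.89.160.0/19 (15.89.160.0 - 15.89.191.255) -> port4
  15.89.160.0/20 (15.89.160.0 - 15.89.175.255) -> port8
More-specific entries that do NOT match:
  15.89.170.160/28 (15.89.170.160 - 15.89.170.175) does not contain 15.89.170.238
  15.89.170.0/25 (15.89.170.0 - 15.89.170.127) does not contain 15.89.170.238
  15.89.171.128/25 (15.89.171.128 - 15.89.171.255) does not contain 15.89.170.238
  14.89.170.128/25 (14.89.170.128 - 14.89.170.255) does not contain 15.89.170.238
  15.89.186.0/24 (15.89.186.0 - 15.89.186.255) does not contain 15.89.170.238
  15.89.172.0/22 (15.89.172.0 - 15.89.175.255) does not contain 15.89.170.238
Longest matching prefix is /20 -> interface port8.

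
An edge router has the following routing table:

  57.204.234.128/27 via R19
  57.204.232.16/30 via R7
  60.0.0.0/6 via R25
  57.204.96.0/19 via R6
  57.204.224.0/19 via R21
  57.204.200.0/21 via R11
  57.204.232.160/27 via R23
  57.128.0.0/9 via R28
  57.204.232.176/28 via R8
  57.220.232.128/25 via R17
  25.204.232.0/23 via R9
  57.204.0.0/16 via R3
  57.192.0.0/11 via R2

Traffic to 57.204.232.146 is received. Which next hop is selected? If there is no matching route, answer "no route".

R21

Routes whose prefix contains 57.204.232.146:
  57.128.0.0/9 (57.128.0.0 - 57.255.255.255) -> R28
  57.192.0.0/11 (57.192.0.0 - 57.223.255.255) -> R2
  57.204.0.0/16 (57.204.0.0 - 57.204.255.255) -> R3
  57.204.224.0/19 (57.204.224.0 - 57.204.255.255) -> R21
More-specific entries that do NOT match:
  57.204.232.16/30 (57.204.232.16 - 57.204.232.19) does not contain 57.204.232.146
  57.204.232.176/28 (57.204.232.176 - 57.204.232.191) does not contain 57.204.232.146
  57.204.234.128/27 (57.204.234.128 - 57.204.234.159) does not contain 57.204.232.146
  57.204.232.160/27 (57.204.232.160 - 57.204.232.191) does not contain 57.204.232.146
  57.220.232.128/25 (57.220.232.128 - 57.220.232.255) does not contain 57.204.232.146
  25.204.232.0/23 (25.204.232.0 - 25.204.233.255) does not contain 57.204.232.146
  57.204.200.0/21 (57.204.200.0 - 57.204.207.255) does not contain 57.204.232.146
Longest matching prefix is /19 -> next hop R21.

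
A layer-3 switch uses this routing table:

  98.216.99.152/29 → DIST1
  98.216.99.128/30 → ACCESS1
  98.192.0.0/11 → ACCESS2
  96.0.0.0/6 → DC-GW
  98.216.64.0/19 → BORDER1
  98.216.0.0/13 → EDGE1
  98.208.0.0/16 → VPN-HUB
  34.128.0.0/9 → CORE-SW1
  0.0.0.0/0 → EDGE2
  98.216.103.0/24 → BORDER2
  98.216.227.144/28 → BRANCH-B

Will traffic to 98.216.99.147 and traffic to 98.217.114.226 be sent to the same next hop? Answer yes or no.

98.216.99.147: longest match 98.216.0.0/13 -> EDGE1
98.217.114.226: longest match 98.216.0.0/13 -> EDGE1

yes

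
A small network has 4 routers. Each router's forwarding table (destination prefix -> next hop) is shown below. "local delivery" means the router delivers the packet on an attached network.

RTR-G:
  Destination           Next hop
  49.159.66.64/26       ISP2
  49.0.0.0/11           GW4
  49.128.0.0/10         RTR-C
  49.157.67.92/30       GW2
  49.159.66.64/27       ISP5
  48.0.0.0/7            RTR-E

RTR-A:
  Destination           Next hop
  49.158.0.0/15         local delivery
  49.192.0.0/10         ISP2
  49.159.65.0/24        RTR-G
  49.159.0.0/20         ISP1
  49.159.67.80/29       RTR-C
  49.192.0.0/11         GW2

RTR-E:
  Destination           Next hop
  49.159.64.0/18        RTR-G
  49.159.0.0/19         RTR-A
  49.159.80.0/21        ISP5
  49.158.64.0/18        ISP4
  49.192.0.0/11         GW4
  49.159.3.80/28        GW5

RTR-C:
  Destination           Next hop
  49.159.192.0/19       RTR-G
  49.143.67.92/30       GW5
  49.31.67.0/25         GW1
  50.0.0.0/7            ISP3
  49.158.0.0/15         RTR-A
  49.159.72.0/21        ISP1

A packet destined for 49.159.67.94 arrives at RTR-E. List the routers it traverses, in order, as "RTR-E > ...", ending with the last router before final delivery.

RTR-E > RTR-G > RTR-C > RTR-A

At RTR-E: longest match for 49.159.67.94 is 49.159.64.0/18 -> RTR-G
At RTR-G: longest match for 49.159.67.94 is 49.128.0.0/10 -> RTR-C
At RTR-C: longest match for 49.159.67.94 is 49.158.0.0/15 -> RTR-A
At RTR-A: longest match for 49.159.67.94 is 49.158.0.0/15 -> local delivery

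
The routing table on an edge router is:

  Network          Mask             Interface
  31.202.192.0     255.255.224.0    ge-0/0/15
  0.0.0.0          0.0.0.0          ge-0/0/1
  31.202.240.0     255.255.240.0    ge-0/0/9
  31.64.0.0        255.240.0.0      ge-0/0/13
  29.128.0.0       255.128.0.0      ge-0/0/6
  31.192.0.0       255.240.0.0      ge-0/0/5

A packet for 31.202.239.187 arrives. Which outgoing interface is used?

Routes whose prefix contains 31.202.239.187:
  0.0.0.0/0 (default, matches everything) -> ge-0/0/1
  31.192.0.0/12 (31.192.0.0 - 31.207.255.255) -> ge-0/0/5
More-specific entries that do NOT match:
  31.202.240.0/20 (31.202.240.0 - 31.202.255.255) does not contain 31.202.239.187
  31.202.192.0/19 (31.202.192.0 - 31.202.223.255) does not contain 31.202.239.187
Longest matching prefix is /12 -> interface ge-0/0/5.

ge-0/0/5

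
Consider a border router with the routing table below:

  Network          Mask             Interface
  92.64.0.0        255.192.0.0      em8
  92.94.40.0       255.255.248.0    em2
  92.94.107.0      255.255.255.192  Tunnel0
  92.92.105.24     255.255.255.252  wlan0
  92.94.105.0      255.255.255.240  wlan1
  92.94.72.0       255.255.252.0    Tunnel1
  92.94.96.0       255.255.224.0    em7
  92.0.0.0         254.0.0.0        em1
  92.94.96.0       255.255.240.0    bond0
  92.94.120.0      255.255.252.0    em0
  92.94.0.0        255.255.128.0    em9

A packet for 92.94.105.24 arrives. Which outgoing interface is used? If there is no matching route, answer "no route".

Routes whose prefix contains 92.94.105.24:
  92.0.0.0/7 (92.0.0.0 - 93.255.255.255) -> em1
  92.64.0.0/10 (92.64.0.0 - 92.127.255.255) -> em8
  92.94.0.0/17 (92.94.0.0 - 92.94.127.255) -> em9
  92.94.96.0/19 (92.94.96.0 - 92.94.127.255) -> em7
  92.94.96.0/20 (92.94.96.0 - 92.94.111.255) -> bond0
More-specific entries that do NOT match:
  92.92.105.24/30 (92.92.105.24 - 92.92.105.27) does not contain 92.94.105.24
  92.94.105.0/28 (92.94.105.0 - 92.94.105.15) does not contain 92.94.105.24
  92.94.107.0/26 (92.94.107.0 - 92.94.107.63) does not contain 92.94.105.24
  92.94.72.0/22 (92.94.72.0 - 92.94.75.255) does not contain 92.94.105.24
  92.94.120.0/22 (92.94.120.0 - 92.94.123.255) does not contain 92.94.105.24
  92.94.40.0/21 (92.94.40.0 - 92.94.47.255) does not contain 92.94.105.24
Longest matching prefix is /20 -> interface bond0.

bond0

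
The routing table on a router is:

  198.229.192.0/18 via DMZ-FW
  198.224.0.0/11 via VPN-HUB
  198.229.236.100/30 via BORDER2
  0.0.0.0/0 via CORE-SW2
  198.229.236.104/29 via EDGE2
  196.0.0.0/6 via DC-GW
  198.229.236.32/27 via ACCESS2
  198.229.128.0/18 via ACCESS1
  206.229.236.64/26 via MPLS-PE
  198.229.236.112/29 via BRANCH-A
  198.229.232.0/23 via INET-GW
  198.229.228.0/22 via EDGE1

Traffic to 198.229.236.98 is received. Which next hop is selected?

Routes whose prefix contains 198.229.236.98:
  0.0.0.0/0 (default, matches everything) -> CORE-SW2
  196.0.0.0/6 (196.0.0.0 - 199.255.255.255) -> DC-GW
  198.224.0.0/11 (198.224.0.0 - 198.255.255.255) -> VPN-HUB
  198.229.192.0/18 (198.229.192.0 - 198.229.255.255) -> DMZ-FW
More-specific entries that do NOT match:
  198.229.236.100/30 (198.229.236.100 - 198.229.236.103) does not contain 198.229.236.98
  198.229.236.104/29 (198.229.236.104 - 198.229.236.111) does not contain 198.229.236.98
  198.229.236.112/29 (198.229.236.112 - 198.229.236.119) does not contain 198.229.236.98
  198.229.236.32/27 (198.229.236.32 - 198.229.236.63) does not contain 198.229.236.98
  206.229.236.64/26 (206.229.236.64 - 206.229.236.127) does not contain 198.229.236.98
  198.229.232.0/23 (198.229.232.0 - 198.229.233.255) does not contain 198.229.236.98
  198.229.228.0/22 (198.229.228.0 - 198.229.231.255) does not contain 198.229.236.98
Longest matching prefix is /18 -> next hop DMZ-FW.

DMZ-FW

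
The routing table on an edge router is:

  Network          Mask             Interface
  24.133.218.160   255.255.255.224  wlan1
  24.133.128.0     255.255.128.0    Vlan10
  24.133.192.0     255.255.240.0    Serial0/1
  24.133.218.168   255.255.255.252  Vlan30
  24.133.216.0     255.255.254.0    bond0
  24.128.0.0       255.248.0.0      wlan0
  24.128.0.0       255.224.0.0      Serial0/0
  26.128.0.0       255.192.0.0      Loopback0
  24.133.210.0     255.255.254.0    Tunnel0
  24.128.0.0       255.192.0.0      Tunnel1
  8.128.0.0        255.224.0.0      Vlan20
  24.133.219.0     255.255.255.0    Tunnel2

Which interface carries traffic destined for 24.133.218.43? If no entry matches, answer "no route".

Routes whose prefix contains 24.133.218.43:
  24.128.0.0/10 (24.128.0.0 - 24.191.255.255) -> Tunnel1
  24.128.0.0/11 (24.128.0.0 - 24.159.255.255) -> Serial0/0
  24.128.0.0/13 (24.128.0.0 - 24.135.255.255) -> wlan0
  24.133.128.0/17 (24.133.128.0 - 24.133.255.255) -> Vlan10
More-specific entries that do NOT match:
  24.133.218.168/30 (24.133.218.168 - 24.133.218.171) does not contain 24.133.218.43
  24.133.218.160/27 (24.133.218.160 - 24.133.218.191) does not contain 24.133.218.43
  24.133.219.0/24 (24.133.219.0 - 24.133.219.255) does not contain 24.133.218.43
  24.133.216.0/23 (24.133.216.0 - 24.133.217.255) does not contain 24.133.218.43
  24.133.210.0/23 (24.133.210.0 - 24.133.211.255) does not contain 24.133.218.43
  24.133.192.0/20 (24.133.192.0 - 24.133.207.255) does not contain 24.133.218.43
Longest matching prefix is /17 -> interface Vlan10.

Vlan10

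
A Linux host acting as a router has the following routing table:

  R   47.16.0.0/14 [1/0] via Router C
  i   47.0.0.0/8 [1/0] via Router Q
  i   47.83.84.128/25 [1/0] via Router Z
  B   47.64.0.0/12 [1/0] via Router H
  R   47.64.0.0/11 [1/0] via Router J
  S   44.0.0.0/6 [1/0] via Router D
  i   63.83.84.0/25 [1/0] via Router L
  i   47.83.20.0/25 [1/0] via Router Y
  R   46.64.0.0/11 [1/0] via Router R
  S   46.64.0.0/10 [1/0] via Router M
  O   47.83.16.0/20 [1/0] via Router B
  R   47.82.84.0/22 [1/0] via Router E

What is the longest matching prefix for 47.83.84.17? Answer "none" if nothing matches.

47.64.0.0/11

Entries matching 47.83.84.17:
  44.0.0.0/6 (44.0.0.0 - 47.255.255.255)
  47.0.0.0/8 (47.0.0.0 - 47.255.255.255)
  47.64.0.0/11 (47.64.0.0 - 47.95.255.255)
Most specific is 47.64.0.0/11.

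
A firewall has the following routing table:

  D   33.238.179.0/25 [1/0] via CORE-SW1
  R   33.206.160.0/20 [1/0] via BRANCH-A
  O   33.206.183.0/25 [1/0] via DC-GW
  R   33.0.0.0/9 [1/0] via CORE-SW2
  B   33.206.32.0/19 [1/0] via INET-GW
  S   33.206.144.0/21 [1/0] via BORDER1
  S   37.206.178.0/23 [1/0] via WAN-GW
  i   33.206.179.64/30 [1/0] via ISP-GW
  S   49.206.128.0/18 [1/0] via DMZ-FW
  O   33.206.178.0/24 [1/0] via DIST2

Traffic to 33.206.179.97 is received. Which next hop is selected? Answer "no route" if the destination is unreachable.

No entry's prefix contains 33.206.179.97; there is no default route.

no route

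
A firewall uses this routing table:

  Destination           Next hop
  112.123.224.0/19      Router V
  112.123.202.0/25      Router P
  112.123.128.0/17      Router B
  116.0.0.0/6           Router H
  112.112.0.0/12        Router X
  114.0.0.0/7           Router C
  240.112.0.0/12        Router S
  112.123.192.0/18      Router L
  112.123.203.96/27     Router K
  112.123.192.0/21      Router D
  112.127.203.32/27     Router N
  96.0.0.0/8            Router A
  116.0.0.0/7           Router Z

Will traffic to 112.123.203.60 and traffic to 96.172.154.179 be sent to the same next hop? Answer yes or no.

112.123.203.60: longest match 112.123.192.0/18 -> Router L
96.172.154.179: longest match 96.0.0.0/8 -> Router A

no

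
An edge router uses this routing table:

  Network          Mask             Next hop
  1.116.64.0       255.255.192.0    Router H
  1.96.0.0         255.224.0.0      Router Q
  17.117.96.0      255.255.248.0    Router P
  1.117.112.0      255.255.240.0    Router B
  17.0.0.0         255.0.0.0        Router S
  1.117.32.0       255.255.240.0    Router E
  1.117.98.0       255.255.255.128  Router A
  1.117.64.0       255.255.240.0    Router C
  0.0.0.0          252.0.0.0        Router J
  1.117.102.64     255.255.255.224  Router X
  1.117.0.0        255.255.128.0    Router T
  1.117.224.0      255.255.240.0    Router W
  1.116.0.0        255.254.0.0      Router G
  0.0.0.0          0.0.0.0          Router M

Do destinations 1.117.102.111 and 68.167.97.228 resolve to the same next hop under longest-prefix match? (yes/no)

no

1.117.102.111: longest match 1.117.0.0/17 -> Router T
68.167.97.228: longest match 0.0.0.0/0 -> Router M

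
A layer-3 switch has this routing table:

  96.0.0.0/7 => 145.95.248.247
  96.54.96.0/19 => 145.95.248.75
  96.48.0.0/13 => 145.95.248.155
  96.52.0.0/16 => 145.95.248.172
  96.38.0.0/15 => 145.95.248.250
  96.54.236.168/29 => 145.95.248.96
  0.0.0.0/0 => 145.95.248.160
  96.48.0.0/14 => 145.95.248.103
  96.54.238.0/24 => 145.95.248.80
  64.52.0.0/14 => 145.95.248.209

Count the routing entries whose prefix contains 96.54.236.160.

3

Prefixes containing 96.54.236.160:
  0.0.0.0/0 (default, matches everything)
  96.0.0.0/7 (96.0.0.0 - 97.255.255.255)
  96.48.0.0/13 (96.48.0.0 - 96.55.255.255)
Total matching entries: 3.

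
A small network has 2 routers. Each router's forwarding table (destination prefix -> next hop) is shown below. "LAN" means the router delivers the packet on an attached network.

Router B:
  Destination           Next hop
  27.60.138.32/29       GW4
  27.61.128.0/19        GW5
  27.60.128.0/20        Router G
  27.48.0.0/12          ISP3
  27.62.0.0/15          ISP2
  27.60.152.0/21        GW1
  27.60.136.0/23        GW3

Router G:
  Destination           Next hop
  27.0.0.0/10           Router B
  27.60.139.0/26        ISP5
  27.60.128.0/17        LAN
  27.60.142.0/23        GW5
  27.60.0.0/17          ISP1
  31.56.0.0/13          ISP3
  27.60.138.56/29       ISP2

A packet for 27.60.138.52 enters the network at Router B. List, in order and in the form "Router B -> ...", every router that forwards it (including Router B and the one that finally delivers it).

Router B -> Router G

At Router B: longest match for 27.60.138.52 is 27.60.128.0/20 -> Router G
At Router G: longest match for 27.60.138.52 is 27.60.128.0/17 -> LAN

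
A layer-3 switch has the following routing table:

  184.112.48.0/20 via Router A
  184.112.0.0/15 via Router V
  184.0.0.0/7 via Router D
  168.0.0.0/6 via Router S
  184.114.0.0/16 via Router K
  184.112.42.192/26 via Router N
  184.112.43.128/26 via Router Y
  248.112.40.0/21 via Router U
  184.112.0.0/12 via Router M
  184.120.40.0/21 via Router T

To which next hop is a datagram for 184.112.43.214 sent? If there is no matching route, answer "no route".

Routes whose prefix contains 184.112.43.214:
  184.0.0.0/7 (184.0.0.0 - 185.255.255.255) -> Router D
  184.112.0.0/12 (184.112.0.0 - 184.127.255.255) -> Router M
  184.112.0.0/15 (184.112.0.0 - 184.113.255.255) -> Router V
More-specific entries that do NOT match:
  184.112.42.192/26 (184.112.42.192 - 184.112.42.255) does not contain 184.112.43.214
  184.112.43.128/26 (184.112.43.128 - 184.112.43.191) does not contain 184.112.43.214
  248.112.40.0/21 (248.112.40.0 - 248.112.47.255) does not contain 184.112.43.214
  184.120.40.0/21 (184.120.40.0 - 184.120.47.255) does not contain 184.112.43.214
  184.112.48.0/20 (184.112.48.0 - 184.112.63.255) does not contain 184.112.43.214
  184.114.0.0/16 (184.114.0.0 - 184.114.255.255) does not contain 184.112.43.214
Longest matching prefix is /15 -> next hop Router V.

Router V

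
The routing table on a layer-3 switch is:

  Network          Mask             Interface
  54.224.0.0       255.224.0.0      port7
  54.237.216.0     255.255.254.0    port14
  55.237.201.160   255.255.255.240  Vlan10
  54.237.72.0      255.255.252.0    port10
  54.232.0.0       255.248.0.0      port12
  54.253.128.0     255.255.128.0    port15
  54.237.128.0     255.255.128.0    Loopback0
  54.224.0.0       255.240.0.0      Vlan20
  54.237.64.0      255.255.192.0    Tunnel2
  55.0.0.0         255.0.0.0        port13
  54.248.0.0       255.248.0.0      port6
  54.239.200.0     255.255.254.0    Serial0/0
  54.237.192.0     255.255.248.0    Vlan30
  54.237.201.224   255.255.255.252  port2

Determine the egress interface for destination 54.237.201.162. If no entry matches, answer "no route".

Routes whose prefix contains 54.237.201.162:
  54.224.0.0/11 (54.224.0.0 - 54.255.255.255) -> port7
  54.224.0.0/12 (54.224.0.0 - 54.239.255.255) -> Vlan20
  54.232.0.0/13 (54.232.0.0 - 54.239.255.255) -> port12
  54.237.128.0/17 (54.237.128.0 - 54.237.255.255) -> Loopback0
More-specific entries that do NOT match:
  54.237.201.224/30 (54.237.201.224 - 54.237.201.227) does not contain 54.237.201.162
  55.237.201.160/28 (55.237.201.160 - 55.237.201.175) does not contain 54.237.201.162
  54.237.216.0/23 (54.237.216.0 - 54.237.217.255) does not contain 54.237.201.162
  54.239.200.0/23 (54.239.200.0 - 54.239.201.255) does not contain 54.237.201.162
  54.237.72.0/22 (54.237.72.0 - 54.237.75.255) does not contain 54.237.201.162
  54.237.192.0/21 (54.237.192.0 - 54.237.199.255) does not contain 54.237.201.162
  54.237.64.0/18 (54.237.64.0 - 54.237.127.255) does not contain 54.237.201.162
Longest matching prefix is /17 -> interface Loopback0.

Loopback0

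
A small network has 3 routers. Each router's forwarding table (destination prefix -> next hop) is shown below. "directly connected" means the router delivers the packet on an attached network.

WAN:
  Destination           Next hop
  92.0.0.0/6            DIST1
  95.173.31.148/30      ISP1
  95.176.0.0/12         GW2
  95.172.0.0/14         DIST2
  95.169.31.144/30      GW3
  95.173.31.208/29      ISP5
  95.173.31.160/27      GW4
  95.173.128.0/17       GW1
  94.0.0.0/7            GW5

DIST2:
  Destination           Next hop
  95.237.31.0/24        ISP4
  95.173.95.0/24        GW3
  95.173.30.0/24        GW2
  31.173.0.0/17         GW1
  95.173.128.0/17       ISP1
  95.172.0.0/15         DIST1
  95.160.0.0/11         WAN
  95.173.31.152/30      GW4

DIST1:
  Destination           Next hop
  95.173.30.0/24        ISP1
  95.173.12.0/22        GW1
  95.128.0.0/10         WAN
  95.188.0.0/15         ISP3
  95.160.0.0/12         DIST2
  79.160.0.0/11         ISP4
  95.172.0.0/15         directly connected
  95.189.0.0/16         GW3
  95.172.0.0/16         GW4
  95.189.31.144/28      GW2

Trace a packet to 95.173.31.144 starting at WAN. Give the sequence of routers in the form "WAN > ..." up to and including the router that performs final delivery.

At WAN: longest match for 95.173.31.144 is 95.172.0.0/14 -> DIST2
At DIST2: longest match for 95.173.31.144 is 95.172.0.0/15 -> DIST1
At DIST1: longest match for 95.173.31.144 is 95.172.0.0/15 -> directly connected

WAN > DIST2 > DIST1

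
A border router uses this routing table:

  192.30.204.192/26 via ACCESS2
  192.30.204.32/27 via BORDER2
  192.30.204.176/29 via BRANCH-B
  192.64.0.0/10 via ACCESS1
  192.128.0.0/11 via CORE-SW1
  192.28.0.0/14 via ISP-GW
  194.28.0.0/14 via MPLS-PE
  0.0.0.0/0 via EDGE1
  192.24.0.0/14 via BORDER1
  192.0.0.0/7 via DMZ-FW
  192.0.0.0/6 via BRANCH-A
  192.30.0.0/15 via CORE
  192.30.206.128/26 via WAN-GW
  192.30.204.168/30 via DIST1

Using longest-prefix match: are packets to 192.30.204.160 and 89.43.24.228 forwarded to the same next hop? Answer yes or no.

192.30.204.160: longest match 192.30.0.0/15 -> CORE
89.43.24.228: longest match 0.0.0.0/0 -> EDGE1

no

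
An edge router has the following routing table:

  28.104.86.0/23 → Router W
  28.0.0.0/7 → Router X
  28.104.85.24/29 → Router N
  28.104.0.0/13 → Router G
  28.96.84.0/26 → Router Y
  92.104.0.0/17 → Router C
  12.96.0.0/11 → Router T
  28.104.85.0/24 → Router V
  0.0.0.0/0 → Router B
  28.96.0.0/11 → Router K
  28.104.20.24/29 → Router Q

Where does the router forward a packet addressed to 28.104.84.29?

Routes whose prefix contains 28.104.84.29:
  0.0.0.0/0 (default, matches everything) -> Router B
  28.0.0.0/7 (28.0.0.0 - 29.255.255.255) -> Router X
  28.96.0.0/11 (28.96.0.0 - 28.127.255.255) -> Router K
  28.104.0.0/13 (28.104.0.0 - 28.111.255.255) -> Router G
More-specific entries that do NOT match:
  28.104.85.24/29 (28.104.85.24 - 28.104.85.31) does not contain 28.104.84.29
  28.104.20.24/29 (28.104.20.24 - 28.104.20.31) does not contain 28.104.84.29
  28.96.84.0/26 (28.96.84.0 - 28.96.84.63) does not contain 28.104.84.29
  28.104.85.0/24 (28.104.85.0 - 28.104.85.255) does not contain 28.104.84.29
  28.104.86.0/23 (28.104.86.0 - 28.104.87.255) does not contain 28.104.84.29
  92.104.0.0/17 (92.104.0.0 - 92.104.127.255) does not contain 28.104.84.29
Longest matching prefix is /13 -> next hop Router G.

Router G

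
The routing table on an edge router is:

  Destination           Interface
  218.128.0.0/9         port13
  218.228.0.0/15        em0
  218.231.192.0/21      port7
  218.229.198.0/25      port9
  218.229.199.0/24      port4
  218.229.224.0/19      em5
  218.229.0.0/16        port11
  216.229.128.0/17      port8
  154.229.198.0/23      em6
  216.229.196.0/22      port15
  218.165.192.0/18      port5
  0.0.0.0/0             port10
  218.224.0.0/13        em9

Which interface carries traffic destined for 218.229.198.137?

port11

Routes whose prefix contains 218.229.198.137:
  0.0.0.0/0 (default, matches everything) -> port10
  218.128.0.0/9 (218.128.0.0 - 218.255.255.255) -> port13
  218.224.0.0/13 (218.224.0.0 - 218.231.255.255) -> em9
  218.228.0.0/15 (218.228.0.0 - 218.229.255.255) -> em0
  218.229.0.0/16 (218.229.0.0 - 218.229.255.255) -> port11
More-specific entries that do NOT match:
  218.229.198.0/25 (218.229.198.0 - 218.229.198.127) does not contain 218.229.198.137
  218.229.199.0/24 (218.229.199.0 - 218.229.199.255) does not contain 218.229.198.137
  154.229.198.0/23 (154.229.198.0 - 154.229.199.255) does not contain 218.229.198.137
  216.229.196.0/22 (216.229.196.0 - 216.229.199.255) does not contain 218.229.198.137
  218.231.192.0/21 (218.231.192.0 - 218.231.199.255) does not contain 218.229.198.137
  218.229.224.0/19 (218.229.224.0 - 218.229.255.255) does not contain 218.229.198.137
  218.165.192.0/18 (218.165.192.0 - 218.165.255.255) does not contain 218.229.198.137
  216.229.128.0/17 (216.229.128.0 - 216.229.255.255) does not contain 218.229.198.137
Longest matching prefix is /16 -> interface port11.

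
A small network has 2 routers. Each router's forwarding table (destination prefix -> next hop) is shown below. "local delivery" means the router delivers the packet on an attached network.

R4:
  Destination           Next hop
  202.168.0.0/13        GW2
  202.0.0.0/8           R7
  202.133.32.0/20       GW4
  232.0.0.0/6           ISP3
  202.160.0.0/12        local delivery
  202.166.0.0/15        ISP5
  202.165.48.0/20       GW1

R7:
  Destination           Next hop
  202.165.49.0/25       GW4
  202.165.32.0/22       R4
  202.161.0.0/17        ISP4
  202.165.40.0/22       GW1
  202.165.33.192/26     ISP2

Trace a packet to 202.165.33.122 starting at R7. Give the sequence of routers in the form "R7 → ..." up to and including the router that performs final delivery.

At R7: longest match for 202.165.33.122 is 202.165.32.0/22 -> R4
At R4: longest match for 202.165.33.122 is 202.160.0.0/12 -> local delivery

R7 → R4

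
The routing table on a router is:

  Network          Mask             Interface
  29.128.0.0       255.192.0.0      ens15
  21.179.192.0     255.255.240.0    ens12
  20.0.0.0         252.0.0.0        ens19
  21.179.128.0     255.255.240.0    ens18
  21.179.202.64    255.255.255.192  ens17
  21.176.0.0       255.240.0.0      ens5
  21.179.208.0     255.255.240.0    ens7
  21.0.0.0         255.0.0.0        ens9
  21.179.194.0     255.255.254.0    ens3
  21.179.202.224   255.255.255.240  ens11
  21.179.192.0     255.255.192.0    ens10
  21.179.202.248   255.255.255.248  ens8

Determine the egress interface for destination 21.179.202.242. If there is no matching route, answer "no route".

ens12

Routes whose prefix contains 21.179.202.242:
  20.0.0.0/6 (20.0.0.0 - 23.255.255.255) -> ens19
  21.0.0.0/8 (21.0.0.0 - 21.255.255.255) -> ens9
  21.176.0.0/12 (21.176.0.0 - 21.191.255.255) -> ens5
  21.179.192.0/18 (21.179.192.0 - 21.179.255.255) -> ens10
  21.179.192.0/20 (21.179.192.0 - 21.179.207.255) -> ens12
More-specific entries that do NOT match:
  21.179.202.248/29 (21.179.202.248 - 21.179.202.255) does not contain 21.179.202.242
  21.179.202.224/28 (21.179.202.224 - 21.179.202.239) does not contain 21.179.202.242
  21.179.202.64/26 (21.179.202.64 - 21.179.202.127) does not contain 21.179.202.242
  21.179.194.0/23 (21.179.194.0 - 21.179.195.255) does not contain 21.179.202.242
Longest matching prefix is /20 -> interface ens12.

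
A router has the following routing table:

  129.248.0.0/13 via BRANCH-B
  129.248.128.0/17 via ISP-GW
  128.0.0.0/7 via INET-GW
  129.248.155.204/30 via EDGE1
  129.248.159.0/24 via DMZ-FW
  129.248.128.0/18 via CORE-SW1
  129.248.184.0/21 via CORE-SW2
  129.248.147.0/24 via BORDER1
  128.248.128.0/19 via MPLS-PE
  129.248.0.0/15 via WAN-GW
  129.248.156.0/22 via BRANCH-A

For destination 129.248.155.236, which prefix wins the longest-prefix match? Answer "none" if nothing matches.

Entries matching 129.248.155.236:
  128.0.0.0/7 (128.0.0.0 - 129.255.255.255)
  129.248.0.0/13 (129.248.0.0 - 129.255.255.255)
  129.248.0.0/15 (129.248.0.0 - 129.249.255.255)
  129.248.128.0/17 (129.248.128.0 - 129.248.255.255)
  129.248.128.0/18 (129.248.128.0 - 129.248.191.255)
Most specific is 129.248.128.0/18.

129.248.128.0/18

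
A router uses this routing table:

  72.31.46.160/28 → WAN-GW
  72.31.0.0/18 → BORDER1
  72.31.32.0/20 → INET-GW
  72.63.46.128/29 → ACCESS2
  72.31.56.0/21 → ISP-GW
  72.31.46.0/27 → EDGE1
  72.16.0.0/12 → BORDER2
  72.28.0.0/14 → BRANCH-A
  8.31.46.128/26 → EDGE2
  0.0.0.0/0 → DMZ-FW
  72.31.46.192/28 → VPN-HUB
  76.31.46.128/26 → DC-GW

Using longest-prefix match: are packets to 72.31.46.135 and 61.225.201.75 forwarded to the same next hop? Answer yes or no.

no

72.31.46.135: longest match 72.31.32.0/20 -> INET-GW
61.225.201.75: longest match 0.0.0.0/0 -> DMZ-FW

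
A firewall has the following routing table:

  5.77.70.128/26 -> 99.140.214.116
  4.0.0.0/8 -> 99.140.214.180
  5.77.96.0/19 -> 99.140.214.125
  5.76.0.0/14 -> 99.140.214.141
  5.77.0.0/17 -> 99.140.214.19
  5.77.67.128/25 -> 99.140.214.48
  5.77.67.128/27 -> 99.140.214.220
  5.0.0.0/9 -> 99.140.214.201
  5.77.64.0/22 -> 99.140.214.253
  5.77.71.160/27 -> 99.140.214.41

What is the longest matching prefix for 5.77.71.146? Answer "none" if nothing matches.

Entries matching 5.77.71.146:
  5.0.0.0/9 (5.0.0.0 - 5.127.255.255)
  5.76.0.0/14 (5.76.0.0 - 5.79.255.255)
  5.77.0.0/17 (5.77.0.0 - 5.77.127.255)
Most specific is 5.77.0.0/17.

5.77.0.0/17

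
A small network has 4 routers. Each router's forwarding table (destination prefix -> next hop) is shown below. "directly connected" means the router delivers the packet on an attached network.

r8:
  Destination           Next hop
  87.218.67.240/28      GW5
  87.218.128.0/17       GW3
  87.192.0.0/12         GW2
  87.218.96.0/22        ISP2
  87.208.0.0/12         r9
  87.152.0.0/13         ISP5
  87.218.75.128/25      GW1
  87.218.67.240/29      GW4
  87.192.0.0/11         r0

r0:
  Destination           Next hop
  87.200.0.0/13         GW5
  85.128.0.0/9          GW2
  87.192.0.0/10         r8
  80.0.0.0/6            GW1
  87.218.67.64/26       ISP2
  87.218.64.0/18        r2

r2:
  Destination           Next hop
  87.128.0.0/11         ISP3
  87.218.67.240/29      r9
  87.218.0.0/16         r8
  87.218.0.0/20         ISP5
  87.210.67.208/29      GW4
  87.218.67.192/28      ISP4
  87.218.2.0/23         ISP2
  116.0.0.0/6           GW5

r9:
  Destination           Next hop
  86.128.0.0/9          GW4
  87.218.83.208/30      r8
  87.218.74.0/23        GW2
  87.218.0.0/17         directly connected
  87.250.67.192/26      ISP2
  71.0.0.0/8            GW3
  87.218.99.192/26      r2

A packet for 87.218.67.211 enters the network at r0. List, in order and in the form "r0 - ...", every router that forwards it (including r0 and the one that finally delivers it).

r0 - r2 - r8 - r9

At r0: longest match for 87.218.67.211 is 87.218.64.0/18 -> r2
At r2: longest match for 87.218.67.211 is 87.218.0.0/16 -> r8
At r8: longest match for 87.218.67.211 is 87.208.0.0/12 -> r9
At r9: longest match for 87.218.67.211 is 87.218.0.0/17 -> directly connected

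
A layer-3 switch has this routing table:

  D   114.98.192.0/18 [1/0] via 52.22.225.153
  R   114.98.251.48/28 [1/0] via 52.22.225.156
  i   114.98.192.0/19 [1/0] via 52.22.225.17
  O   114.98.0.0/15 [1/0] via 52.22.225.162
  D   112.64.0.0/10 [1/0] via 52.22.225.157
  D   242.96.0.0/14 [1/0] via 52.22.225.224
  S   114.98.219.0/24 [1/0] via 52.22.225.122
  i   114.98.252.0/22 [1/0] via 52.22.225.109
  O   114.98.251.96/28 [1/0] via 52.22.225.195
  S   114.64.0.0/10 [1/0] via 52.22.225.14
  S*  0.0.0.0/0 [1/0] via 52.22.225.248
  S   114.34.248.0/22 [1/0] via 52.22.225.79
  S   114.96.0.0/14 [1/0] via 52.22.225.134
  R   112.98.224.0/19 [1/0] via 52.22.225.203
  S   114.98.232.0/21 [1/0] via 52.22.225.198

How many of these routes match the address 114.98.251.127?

5

Prefixes containing 114.98.251.127:
  0.0.0.0/0 (default, matches everything)
  114.64.0.0/10 (114.64.0.0 - 114.127.255.255)
  114.96.0.0/14 (114.96.0.0 - 114.99.255.255)
  114.98.0.0/15 (114.98.0.0 - 114.99.255.255)
  114.98.192.0/18 (114.98.192.0 - 114.98.255.255)
Total matching entries: 5.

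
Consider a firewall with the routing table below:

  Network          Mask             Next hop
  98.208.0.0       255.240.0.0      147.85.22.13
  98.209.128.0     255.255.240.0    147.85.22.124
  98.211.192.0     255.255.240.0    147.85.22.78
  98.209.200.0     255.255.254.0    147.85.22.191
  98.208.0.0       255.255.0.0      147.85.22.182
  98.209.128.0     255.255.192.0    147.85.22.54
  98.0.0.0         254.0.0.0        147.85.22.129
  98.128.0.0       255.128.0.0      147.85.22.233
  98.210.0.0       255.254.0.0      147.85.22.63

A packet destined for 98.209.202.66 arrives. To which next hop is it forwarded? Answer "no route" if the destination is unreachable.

147.85.22.13

Routes whose prefix contains 98.209.202.66:
  98.0.0.0/7 (98.0.0.0 - 99.255.255.255) -> 147.85.22.129
  98.128.0.0/9 (98.128.0.0 - 98.255.255.255) -> 147.85.22.233
  98.208.0.0/12 (98.208.0.0 - 98.223.255.255) -> 147.85.22.13
More-specific entries that do NOT match:
  98.209.200.0/23 (98.209.200.0 - 98.209.201.255) does not contain 98.209.202.66
  98.209.128.0/20 (98.209.128.0 - 98.209.143.255) does not contain 98.209.202.66
  98.211.192.0/20 (98.211.192.0 - 98.211.207.255) does not contain 98.209.202.66
  98.209.128.0/18 (98.209.128.0 - 98.209.191.255) does not contain 98.209.202.66
  98.208.0.0/16 (98.208.0.0 - 98.208.255.255) does not contain 98.209.202.66
  98.210.0.0/15 (98.210.0.0 - 98.211.255.255) does not contain 98.209.202.66
Longest matching prefix is /12 -> next hop 147.85.22.13.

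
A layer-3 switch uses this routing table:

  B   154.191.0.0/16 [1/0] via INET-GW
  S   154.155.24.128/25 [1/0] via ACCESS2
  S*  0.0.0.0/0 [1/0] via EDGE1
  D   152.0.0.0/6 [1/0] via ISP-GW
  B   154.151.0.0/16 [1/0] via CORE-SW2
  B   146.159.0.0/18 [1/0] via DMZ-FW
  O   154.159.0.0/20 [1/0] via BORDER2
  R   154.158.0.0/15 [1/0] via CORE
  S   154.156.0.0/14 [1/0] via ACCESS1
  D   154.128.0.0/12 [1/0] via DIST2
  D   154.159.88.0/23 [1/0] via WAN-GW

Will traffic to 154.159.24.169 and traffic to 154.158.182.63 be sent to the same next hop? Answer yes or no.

154.159.24.169: longest match 154.158.0.0/15 -> CORE
154.158.182.63: longest match 154.158.0.0/15 -> CORE

yes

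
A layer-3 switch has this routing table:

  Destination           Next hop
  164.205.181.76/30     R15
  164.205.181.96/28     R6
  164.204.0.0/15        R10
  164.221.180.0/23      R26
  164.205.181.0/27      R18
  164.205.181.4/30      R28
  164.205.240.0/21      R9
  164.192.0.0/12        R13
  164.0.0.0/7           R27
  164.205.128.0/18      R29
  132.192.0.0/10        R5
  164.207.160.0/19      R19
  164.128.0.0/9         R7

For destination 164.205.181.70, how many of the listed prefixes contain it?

Prefixes containing 164.205.181.70:
  164.0.0.0/7 (164.0.0.0 - 165.255.255.255)
  164.128.0.0/9 (164.128.0.0 - 164.255.255.255)
  164.192.0.0/12 (164.192.0.0 - 164.207.255.255)
  164.204.0.0/15 (164.204.0.0 - 164.205.255.255)
  164.205.128.0/18 (164.205.128.0 - 164.205.191.255)
Total matching entries: 5.

5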